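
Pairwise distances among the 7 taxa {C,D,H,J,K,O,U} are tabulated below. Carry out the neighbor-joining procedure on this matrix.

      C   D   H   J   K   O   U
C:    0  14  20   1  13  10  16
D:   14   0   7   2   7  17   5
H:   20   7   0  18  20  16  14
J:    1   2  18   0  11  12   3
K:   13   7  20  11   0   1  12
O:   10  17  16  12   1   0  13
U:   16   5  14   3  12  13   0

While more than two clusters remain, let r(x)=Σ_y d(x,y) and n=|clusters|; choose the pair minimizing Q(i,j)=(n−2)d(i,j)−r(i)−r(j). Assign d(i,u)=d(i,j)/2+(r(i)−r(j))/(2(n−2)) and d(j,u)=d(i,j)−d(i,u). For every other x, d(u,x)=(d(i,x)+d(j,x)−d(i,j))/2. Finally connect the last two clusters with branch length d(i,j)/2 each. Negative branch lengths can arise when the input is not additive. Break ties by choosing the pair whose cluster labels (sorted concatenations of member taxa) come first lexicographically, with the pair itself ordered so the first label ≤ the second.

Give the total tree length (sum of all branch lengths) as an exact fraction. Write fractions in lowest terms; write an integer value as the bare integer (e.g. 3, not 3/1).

221/8

step 1: merge (K,O) at d=1, Q=-128; branch lengths K→0, O→1; new cluster KO
  updated: d(C,KO)=11, d(D,KO)=23/2, d(H,KO)=35/2, d(J,KO)=11, d(KO,U)=12
step 2: merge (C,J) at d=1, Q=-93; branch lengths C→31/8, J→-23/8; new cluster CJ
  updated: d(CJ,D)=15/2, d(CJ,H)=37/2, d(CJ,KO)=21/2, d(CJ,U)=9
step 3: merge (D,H) at d=7, Q=-67; branch lengths D→-5/6, H→47/6; new cluster DH
  updated: d(CJ,DH)=19/2, d(DH,KO)=11, d(DH,U)=6
step 4: merge (CJ,KO) at d=21/2, Q=-83/2; branch lengths CJ→33/8, KO→51/8; new cluster CJKO
  updated: d(CJKO,DH)=5, d(CJKO,U)=21/4
step 5: merge (CJKO,DH) at d=5, Q=-65/4; branch lengths CJKO→17/8, DH→23/8; new cluster CDHJKO
  updated: d(CDHJKO,U)=25/8
step 6: merge (CDHJKO,U) at d=25/8; branch lengths CDHJKO→25/16, U→25/16; new cluster CDHJKOU
final tree: ((((C:31/8,J:-23/8):33/8,(K:0,O:1):51/8):17/8,(D:-5/6,H:47/6):23/8):25/16,U:25/16)
total length: 221/8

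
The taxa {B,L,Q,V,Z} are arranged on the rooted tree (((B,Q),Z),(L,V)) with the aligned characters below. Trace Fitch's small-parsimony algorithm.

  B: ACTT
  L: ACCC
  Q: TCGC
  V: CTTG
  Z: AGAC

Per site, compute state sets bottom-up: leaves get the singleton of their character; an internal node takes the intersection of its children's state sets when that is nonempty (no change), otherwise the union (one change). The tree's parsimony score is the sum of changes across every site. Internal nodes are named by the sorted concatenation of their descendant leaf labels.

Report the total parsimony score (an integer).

9

[col 0] BQ: children B:{A}, Q:{T} ∪→ {A,T}; cost 1
[col 0] BQZ: children BQ:{A,T}, Z:{A} ∩→ {A}; cost 0
[col 0] LV: children L:{A}, V:{C} ∪→ {A,C}; cost 1
[col 0] BLQVZ: children BQZ:{A}, LV:{A,C} ∩→ {A}; cost 0
[col 1] BQ: children B:{C}, Q:{C} ∩→ {C}; cost 0
[col 1] BQZ: children BQ:{C}, Z:{G} ∪→ {C,G}; cost 1
[col 1] LV: children L:{C}, V:{T} ∪→ {C,T}; cost 1
[col 1] BLQVZ: children BQZ:{C,G}, LV:{C,T} ∩→ {C}; cost 0
[col 2] BQ: children B:{T}, Q:{G} ∪→ {G,T}; cost 1
[col 2] BQZ: children BQ:{G,T}, Z:{A} ∪→ {A,G,T}; cost 1
[col 2] LV: children L:{C}, V:{T} ∪→ {C,T}; cost 1
[col 2] BLQVZ: children BQZ:{A,G,T}, LV:{C,T} ∩→ {T}; cost 0
[col 3] BQ: children B:{T}, Q:{C} ∪→ {C,T}; cost 1
[col 3] BQZ: children BQ:{C,T}, Z:{C} ∩→ {C}; cost 0
[col 3] LV: children L:{C}, V:{G} ∪→ {C,G}; cost 1
[col 3] BLQVZ: children BQZ:{C}, LV:{C,G} ∩→ {C}; cost 0
per-site changes: [2, 2, 3, 2]; total = 9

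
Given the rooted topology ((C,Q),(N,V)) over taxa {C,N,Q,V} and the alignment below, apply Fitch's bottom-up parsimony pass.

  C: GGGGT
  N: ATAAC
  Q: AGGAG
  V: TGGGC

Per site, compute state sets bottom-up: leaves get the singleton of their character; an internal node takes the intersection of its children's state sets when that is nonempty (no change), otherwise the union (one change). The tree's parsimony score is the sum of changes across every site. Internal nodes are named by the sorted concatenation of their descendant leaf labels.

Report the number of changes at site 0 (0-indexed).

2

[col 0] CQ: children C:{G}, Q:{A} ∪→ {A,G}; cost 1
[col 0] NV: children N:{A}, V:{T} ∪→ {A,T}; cost 1
[col 0] CNQV: children CQ:{A,G}, NV:{A,T} ∩→ {A}; cost 0
[col 1] CQ: children C:{G}, Q:{G} ∩→ {G}; cost 0
[col 1] NV: children N:{T}, V:{G} ∪→ {G,T}; cost 1
[col 1] CNQV: children CQ:{G}, NV:{G,T} ∩→ {G}; cost 0
[col 2] CQ: children C:{G}, Q:{G} ∩→ {G}; cost 0
[col 2] NV: children N:{A}, V:{G} ∪→ {A,G}; cost 1
[col 2] CNQV: children CQ:{G}, NV:{A,G} ∩→ {G}; cost 0
[col 3] CQ: children C:{G}, Q:{A} ∪→ {A,G}; cost 1
[col 3] NV: children N:{A}, V:{G} ∪→ {A,G}; cost 1
[col 3] CNQV: children CQ:{A,G}, NV:{A,G} ∩→ {A,G}; cost 0
[col 4] CQ: children C:{T}, Q:{G} ∪→ {G,T}; cost 1
[col 4] NV: children N:{C}, V:{C} ∩→ {C}; cost 0
[col 4] CNQV: children CQ:{G,T}, NV:{C} ∪→ {C,G,T}; cost 1
per-site changes: [2, 1, 1, 2, 2]; total = 8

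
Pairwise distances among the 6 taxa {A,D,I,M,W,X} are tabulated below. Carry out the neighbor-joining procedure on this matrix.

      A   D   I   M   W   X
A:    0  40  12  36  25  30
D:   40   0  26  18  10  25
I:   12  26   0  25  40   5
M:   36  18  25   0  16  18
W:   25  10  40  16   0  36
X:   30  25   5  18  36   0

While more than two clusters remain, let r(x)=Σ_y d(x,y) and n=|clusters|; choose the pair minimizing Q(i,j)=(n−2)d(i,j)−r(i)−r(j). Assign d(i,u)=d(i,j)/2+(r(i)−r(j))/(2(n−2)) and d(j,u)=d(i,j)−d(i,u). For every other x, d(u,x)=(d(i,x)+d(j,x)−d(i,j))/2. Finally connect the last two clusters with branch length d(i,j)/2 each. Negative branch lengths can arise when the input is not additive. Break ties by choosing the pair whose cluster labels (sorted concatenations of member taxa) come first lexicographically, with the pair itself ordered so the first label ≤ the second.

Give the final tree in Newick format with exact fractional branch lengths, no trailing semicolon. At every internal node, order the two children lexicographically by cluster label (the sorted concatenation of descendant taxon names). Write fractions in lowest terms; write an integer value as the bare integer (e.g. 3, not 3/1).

(((A:217/16,I:-25/16):103/16,((D:4,W:6):19/3,M:17/3):171/16):81/32,X:81/32)

1. join D+W (d=10, Q=-206) ⇒ DW; edges |D|=4, |W|=6
  updated: d(A,DW)=55/2, d(DW,I)=28, d(DW,M)=12, d(DW,X)=51/2
2. join DW+M (d=12, Q=-148) ⇒ DMW; edges |DW|=19/3, |M|=17/3
  updated: d(A,DMW)=103/4, d(DMW,I)=41/2, d(DMW,X)=63/4
3. join A+I (d=12, Q=-325/4) ⇒ AI; edges |A|=217/16, |I|=-25/16
  updated: d(AI,DMW)=137/8, d(AI,X)=23/2
4. join AI+DMW (d=137/8, Q=-355/8) ⇒ ADIMW; edges |AI|=103/16, |DMW|=171/16
  updated: d(ADIMW,X)=81/16
5. join ADIMW+X (d=81/16) ⇒ ADIMWX; edges |ADIMW|=81/32, |X|=81/32
final tree: (((A:217/16,I:-25/16):103/16,((D:4,W:6):19/3,M:17/3):171/16):81/32,X:81/32)
total length: 899/16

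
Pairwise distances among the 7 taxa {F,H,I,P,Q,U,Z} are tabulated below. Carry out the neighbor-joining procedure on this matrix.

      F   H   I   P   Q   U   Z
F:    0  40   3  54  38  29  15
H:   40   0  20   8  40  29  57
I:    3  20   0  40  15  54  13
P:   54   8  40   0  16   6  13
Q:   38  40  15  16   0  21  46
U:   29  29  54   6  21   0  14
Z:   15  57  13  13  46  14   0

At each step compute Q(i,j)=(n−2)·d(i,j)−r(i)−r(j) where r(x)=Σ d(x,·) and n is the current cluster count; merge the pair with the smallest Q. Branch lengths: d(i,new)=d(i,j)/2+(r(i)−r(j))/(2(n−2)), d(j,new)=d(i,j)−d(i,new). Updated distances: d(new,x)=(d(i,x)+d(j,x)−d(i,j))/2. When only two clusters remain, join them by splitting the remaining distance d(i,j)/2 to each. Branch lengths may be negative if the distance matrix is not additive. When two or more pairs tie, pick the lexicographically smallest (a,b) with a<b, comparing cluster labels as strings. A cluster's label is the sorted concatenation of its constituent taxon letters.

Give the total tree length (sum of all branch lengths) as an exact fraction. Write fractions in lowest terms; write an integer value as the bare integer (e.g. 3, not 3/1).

iteration 1: select F,I (d=3, Q=-309); attach at lengths (49/10, -19/10); label the merged cluster FI
  updated: d(FI,H)=57/2, d(FI,P)=91/2, d(FI,Q)=25, d(FI,U)=40, d(FI,Z)=25/2
iteration 2: select FI,Z (d=25/2, Q=-244); attach at lengths (59/8, 41/8); label the merged cluster FIZ
  updated: d(FIZ,H)=73/2, d(FIZ,P)=23, d(FIZ,Q)=117/4, d(FIZ,U)=83/4
iteration 3: select H,P (d=8, Q=-285/2); attach at lengths (169/12, -73/12); label the merged cluster HP
  updated: d(FIZ,HP)=103/4, d(HP,Q)=24, d(HP,U)=27/2
iteration 4: select FIZ,Q (d=117/4, Q=-183/2); attach at lengths (15, 57/4); label the merged cluster FIQZ
  updated: d(FIQZ,HP)=41/4, d(FIQZ,U)=25/4
iteration 5: select FIQZ,HP (d=41/4, Q=-30); attach at lengths (3/2, 35/4); label the merged cluster FHIPQZ
  updated: d(FHIPQZ,U)=19/4
iteration 6: select FHIPQZ,U (d=19/4); attach at lengths (19/8, 19/8); label the merged cluster FHIPQUZ
final tree: (((((F:49/10,I:-19/10):59/8,Z:41/8):15,Q:57/4):3/2,(H:169/12,P:-73/12):35/4):19/8,U:19/8)
total length: 271/4

271/4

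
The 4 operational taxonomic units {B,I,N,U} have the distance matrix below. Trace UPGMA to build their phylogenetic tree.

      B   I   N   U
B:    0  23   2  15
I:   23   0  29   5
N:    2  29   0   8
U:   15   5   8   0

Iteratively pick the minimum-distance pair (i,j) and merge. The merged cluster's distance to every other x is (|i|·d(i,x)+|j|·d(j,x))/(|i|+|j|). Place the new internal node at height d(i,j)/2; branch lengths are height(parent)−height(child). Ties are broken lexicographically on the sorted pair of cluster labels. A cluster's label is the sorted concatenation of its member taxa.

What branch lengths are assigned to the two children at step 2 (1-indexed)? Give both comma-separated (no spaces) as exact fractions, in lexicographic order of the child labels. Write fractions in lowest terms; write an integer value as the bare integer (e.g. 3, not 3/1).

5/2,5/2

iteration 1: select B,N (d=2); attach at lengths (1, 1); label the merged cluster BN
  updated: d(BN,I)=26, d(BN,U)=23/2
iteration 2: select I,U (d=5); attach at lengths (5/2, 5/2); label the merged cluster IU
  updated: d(BN,IU)=75/4
iteration 3: select BN,IU (d=75/4); attach at lengths (67/8, 55/8); label the merged cluster BINU
final tree: ((B:1,N:1):67/8,(I:5/2,U:5/2):55/8)
total length: 89/4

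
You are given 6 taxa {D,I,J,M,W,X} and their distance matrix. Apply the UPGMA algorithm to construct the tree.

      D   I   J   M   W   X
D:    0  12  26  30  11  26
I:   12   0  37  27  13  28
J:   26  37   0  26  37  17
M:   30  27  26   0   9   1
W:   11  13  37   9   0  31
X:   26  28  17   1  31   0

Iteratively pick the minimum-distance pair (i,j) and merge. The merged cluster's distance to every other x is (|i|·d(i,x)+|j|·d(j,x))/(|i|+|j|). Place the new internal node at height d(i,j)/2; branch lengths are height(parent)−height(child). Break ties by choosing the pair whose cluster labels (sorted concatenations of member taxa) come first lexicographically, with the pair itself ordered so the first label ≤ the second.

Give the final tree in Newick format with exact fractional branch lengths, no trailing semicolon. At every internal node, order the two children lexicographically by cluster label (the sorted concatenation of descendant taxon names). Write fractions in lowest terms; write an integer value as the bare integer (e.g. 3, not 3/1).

iteration 1: select M,X (d=1); attach at lengths (1/2, 1/2); label the merged cluster MX
  updated: d(D,MX)=28, d(I,MX)=55/2, d(J,MX)=43/2, d(MX,W)=20
iteration 2: select D,W (d=11); attach at lengths (11/2, 11/2); label the merged cluster DW
  updated: d(DW,I)=25/2, d(DW,J)=63/2, d(DW,MX)=24
iteration 3: select DW,I (d=25/2); attach at lengths (3/4, 25/4); label the merged cluster DIW
  updated: d(DIW,J)=100/3, d(DIW,MX)=151/6
iteration 4: select J,MX (d=43/2); attach at lengths (43/4, 41/4); label the merged cluster JMX
  updated: d(DIW,JMX)=251/9
iteration 5: select DIW,JMX (d=251/9); attach at lengths (277/36, 115/36); label the merged cluster DIJMWX
final tree: (((D:11/2,W:11/2):3/4,I:25/4):277/36,(J:43/4,(M:1/2,X:1/2):41/4):115/36)
total length: 458/9

(((D:11/2,W:11/2):3/4,I:25/4):277/36,(J:43/4,(M:1/2,X:1/2):41/4):115/36)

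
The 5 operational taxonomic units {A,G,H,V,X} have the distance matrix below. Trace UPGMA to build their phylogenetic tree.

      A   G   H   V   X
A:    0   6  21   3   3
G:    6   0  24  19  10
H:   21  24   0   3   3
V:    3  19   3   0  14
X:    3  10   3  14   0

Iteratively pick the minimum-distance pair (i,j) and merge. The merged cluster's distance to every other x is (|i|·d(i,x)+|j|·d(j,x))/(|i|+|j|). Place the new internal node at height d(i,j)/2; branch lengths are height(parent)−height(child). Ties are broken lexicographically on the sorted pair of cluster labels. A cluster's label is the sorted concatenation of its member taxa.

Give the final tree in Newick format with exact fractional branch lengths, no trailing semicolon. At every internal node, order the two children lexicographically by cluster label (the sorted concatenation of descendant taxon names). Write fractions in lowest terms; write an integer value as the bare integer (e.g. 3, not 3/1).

1. join A+V (d=3) ⇒ AV; edges |A|=3/2, |V|=3/2
  updated: d(AV,G)=25/2, d(AV,H)=12, d(AV,X)=17/2
2. join H+X (d=3) ⇒ HX; edges |H|=3/2, |X|=3/2
  updated: d(AV,HX)=41/4, d(G,HX)=17
3. join AV+HX (d=41/4) ⇒ AHVX; edges |AV|=29/8, |HX|=29/8
  updated: d(AHVX,G)=59/4
4. join AHVX+G (d=59/4) ⇒ AGHVX; edges |AHVX|=9/4, |G|=59/8
final tree: (((A:3/2,V:3/2):29/8,(H:3/2,X:3/2):29/8):9/4,G:59/8)
total length: 183/8

(((A:3/2,V:3/2):29/8,(H:3/2,X:3/2):29/8):9/4,G:59/8)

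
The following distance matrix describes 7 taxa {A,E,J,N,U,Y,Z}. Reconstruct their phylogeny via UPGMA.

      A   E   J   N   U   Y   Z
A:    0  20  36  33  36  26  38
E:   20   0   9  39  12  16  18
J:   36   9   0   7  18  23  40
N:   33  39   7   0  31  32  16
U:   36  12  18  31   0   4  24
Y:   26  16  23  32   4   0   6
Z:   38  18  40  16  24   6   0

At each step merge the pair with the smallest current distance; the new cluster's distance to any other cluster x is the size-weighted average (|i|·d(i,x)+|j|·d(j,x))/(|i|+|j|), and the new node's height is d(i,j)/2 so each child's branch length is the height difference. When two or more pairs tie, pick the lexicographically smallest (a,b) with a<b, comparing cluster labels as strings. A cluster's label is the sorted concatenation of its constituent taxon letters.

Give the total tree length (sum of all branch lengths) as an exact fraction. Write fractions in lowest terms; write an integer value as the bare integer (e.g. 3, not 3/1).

65

step 1: merge (U,Y) at d=4; branch lengths U→2, Y→2; new cluster UY
  updated: d(A,UY)=31, d(E,UY)=14, d(J,UY)=41/2, d(N,UY)=63/2, d(UY,Z)=15
step 2: merge (J,N) at d=7; branch lengths J→7/2, N→7/2; new cluster JN
  updated: d(A,JN)=69/2, d(E,JN)=24, d(JN,UY)=26, d(JN,Z)=28
step 3: merge (E,UY) at d=14; branch lengths E→7, UY→5; new cluster EUY
  updated: d(A,EUY)=82/3, d(EUY,JN)=76/3, d(EUY,Z)=16
step 4: merge (EUY,Z) at d=16; branch lengths EUY→1, Z→8; new cluster EUYZ
  updated: d(A,EUYZ)=30, d(EUYZ,JN)=26
step 5: merge (EUYZ,JN) at d=26; branch lengths EUYZ→5, JN→19/2; new cluster EJNUYZ
  updated: d(A,EJNUYZ)=63/2
step 6: merge (A,EJNUYZ) at d=63/2; branch lengths A→63/4, EJNUYZ→11/4; new cluster AEJNUYZ
final tree: (A:63/4,(((E:7,(U:2,Y:2):5):1,Z:8):5,(J:7/2,N:7/2):19/2):11/4)
total length: 65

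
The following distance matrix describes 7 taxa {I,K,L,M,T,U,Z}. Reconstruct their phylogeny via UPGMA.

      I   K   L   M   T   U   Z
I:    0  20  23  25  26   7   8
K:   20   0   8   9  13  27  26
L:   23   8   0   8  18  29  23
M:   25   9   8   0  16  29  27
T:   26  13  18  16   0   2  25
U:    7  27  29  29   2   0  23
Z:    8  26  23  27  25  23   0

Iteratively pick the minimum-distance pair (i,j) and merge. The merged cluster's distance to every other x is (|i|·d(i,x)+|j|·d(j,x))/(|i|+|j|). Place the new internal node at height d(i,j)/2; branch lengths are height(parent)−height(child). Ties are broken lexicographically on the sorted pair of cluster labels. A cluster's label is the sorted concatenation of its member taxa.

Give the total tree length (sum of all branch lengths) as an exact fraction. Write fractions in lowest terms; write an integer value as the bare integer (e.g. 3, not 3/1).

371/8

1. join T+U (d=2) ⇒ TU; edges |T|=1, |U|=1
  updated: d(I,TU)=33/2, d(K,TU)=20, d(L,TU)=47/2, d(M,TU)=45/2, d(TU,Z)=24
2. join I+Z (d=8) ⇒ IZ; edges |I|=4, |Z|=4
  updated: d(IZ,K)=23, d(IZ,L)=23, d(IZ,M)=26, d(IZ,TU)=81/4
3. join K+L (d=8) ⇒ KL; edges |K|=4, |L|=4
  updated: d(IZ,KL)=23, d(KL,M)=17/2, d(KL,TU)=87/4
4. join KL+M (d=17/2) ⇒ KLM; edges |KL|=1/4, |M|=17/4
  updated: d(IZ,KLM)=24, d(KLM,TU)=22
5. join IZ+TU (d=81/4) ⇒ ITUZ; edges |IZ|=49/8, |TU|=73/8
  updated: d(ITUZ,KLM)=23
6. join ITUZ+KLM (d=23) ⇒ IKLMTUZ; edges |ITUZ|=11/8, |KLM|=29/4
final tree: (((I:4,Z:4):49/8,(T:1,U:1):73/8):11/8,((K:4,L:4):1/4,M:17/4):29/4)
total length: 371/8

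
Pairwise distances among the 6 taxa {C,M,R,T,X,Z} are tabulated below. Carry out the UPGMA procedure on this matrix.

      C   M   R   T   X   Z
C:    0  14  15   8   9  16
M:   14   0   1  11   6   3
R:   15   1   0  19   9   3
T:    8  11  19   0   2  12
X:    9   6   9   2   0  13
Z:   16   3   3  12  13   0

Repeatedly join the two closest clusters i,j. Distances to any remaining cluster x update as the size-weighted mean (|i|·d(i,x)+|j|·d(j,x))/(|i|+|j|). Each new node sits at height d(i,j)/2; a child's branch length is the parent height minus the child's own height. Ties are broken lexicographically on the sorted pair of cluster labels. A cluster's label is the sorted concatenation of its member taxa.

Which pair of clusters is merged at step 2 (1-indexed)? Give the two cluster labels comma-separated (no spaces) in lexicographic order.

T,X

iteration 1: select M,R (d=1); attach at lengths (1/2, 1/2); label the merged cluster MR
  updated: d(C,MR)=29/2, d(MR,T)=15, d(MR,X)=15/2, d(MR,Z)=3
iteration 2: select T,X (d=2); attach at lengths (1, 1); label the merged cluster TX
  updated: d(C,TX)=17/2, d(MR,TX)=45/4, d(TX,Z)=25/2
iteration 3: select MR,Z (d=3); attach at lengths (1, 3/2); label the merged cluster MRZ
  updated: d(C,MRZ)=15, d(MRZ,TX)=35/3
iteration 4: select C,TX (d=17/2); attach at lengths (17/4, 13/4); label the merged cluster CTX
  updated: d(CTX,MRZ)=115/9
iteration 5: select CTX,MRZ (d=115/9); attach at lengths (77/36, 44/9); label the merged cluster CMRTXZ
final tree: ((C:17/4,(T:1,X:1):13/4):77/36,((M:1/2,R:1/2):1,Z:3/2):44/9)
total length: 721/36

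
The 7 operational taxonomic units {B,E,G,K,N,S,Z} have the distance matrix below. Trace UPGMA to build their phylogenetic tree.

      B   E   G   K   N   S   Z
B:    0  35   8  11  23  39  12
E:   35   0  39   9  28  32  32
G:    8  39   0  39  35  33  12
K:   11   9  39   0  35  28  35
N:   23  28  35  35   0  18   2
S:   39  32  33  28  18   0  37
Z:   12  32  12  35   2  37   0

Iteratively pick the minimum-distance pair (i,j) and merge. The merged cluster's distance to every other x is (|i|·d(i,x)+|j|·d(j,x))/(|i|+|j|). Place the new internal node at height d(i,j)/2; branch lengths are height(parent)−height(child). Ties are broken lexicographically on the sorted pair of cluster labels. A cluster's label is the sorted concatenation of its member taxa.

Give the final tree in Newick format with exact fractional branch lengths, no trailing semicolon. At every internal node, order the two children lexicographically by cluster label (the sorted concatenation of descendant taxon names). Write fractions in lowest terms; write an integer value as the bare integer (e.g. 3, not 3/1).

1. join N+Z (d=2) ⇒ NZ; edges |N|=1, |Z|=1
  updated: d(B,NZ)=35/2, d(E,NZ)=30, d(G,NZ)=47/2, d(K,NZ)=35, d(NZ,S)=55/2
2. join B+G (d=8) ⇒ BG; edges |B|=4, |G|=4
  updated: d(BG,E)=37, d(BG,K)=25, d(BG,NZ)=41/2, d(BG,S)=36
3. join E+K (d=9) ⇒ EK; edges |E|=9/2, |K|=9/2
  updated: d(BG,EK)=31, d(EK,NZ)=65/2, d(EK,S)=30
4. join BG+NZ (d=41/2) ⇒ BGNZ; edges |BG|=25/4, |NZ|=37/4
  updated: d(BGNZ,EK)=127/4, d(BGNZ,S)=127/4
5. join EK+S (d=30) ⇒ EKS; edges |EK|=21/2, |S|=15
  updated: d(BGNZ,EKS)=127/4
6. join BGNZ+EKS (d=127/4) ⇒ BEGKNSZ; edges |BGNZ|=45/8, |EKS|=7/8
final tree: (((B:4,G:4):25/4,(N:1,Z:1):37/4):45/8,((E:9/2,K:9/2):21/2,S:15):7/8)
total length: 133/2

(((B:4,G:4):25/4,(N:1,Z:1):37/4):45/8,((E:9/2,K:9/2):21/2,S:15):7/8)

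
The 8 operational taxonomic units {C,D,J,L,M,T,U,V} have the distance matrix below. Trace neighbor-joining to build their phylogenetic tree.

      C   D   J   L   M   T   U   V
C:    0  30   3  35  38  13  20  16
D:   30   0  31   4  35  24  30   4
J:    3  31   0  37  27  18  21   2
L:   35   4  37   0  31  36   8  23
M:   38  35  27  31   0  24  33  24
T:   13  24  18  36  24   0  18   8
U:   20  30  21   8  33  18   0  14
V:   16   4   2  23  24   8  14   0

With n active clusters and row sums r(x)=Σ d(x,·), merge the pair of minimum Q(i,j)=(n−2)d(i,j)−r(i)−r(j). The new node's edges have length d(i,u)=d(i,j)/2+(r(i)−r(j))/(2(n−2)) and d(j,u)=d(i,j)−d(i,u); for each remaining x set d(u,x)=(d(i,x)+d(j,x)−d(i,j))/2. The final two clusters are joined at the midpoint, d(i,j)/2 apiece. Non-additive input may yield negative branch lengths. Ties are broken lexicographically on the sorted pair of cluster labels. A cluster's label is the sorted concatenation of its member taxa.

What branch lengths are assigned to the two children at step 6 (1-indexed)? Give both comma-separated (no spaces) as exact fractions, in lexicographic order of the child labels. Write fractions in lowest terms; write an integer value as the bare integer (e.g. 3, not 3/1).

45/32,157/32

step 1: merge (D,L) at d=4, Q=-308; branch lengths D→2/3, L→10/3; new cluster DL
  updated: d(C,DL)=61/2, d(DL,J)=32, d(DL,M)=31, d(DL,T)=28, d(DL,U)=17, d(DL,V)=23/2
step 2: merge (C,J) at d=3, Q=-417/2; branch lengths C→13/4, J→-1/4; new cluster CJ
  updated: d(CJ,DL)=119/4, d(CJ,M)=31, d(CJ,T)=14, d(CJ,U)=19, d(CJ,V)=15/2
step 3: merge (DL,U) at d=17, Q=-601/4; branch lengths DL→337/32, U→207/32; new cluster DLU
  updated: d(CJ,DLU)=127/8, d(DLU,M)=47/2, d(DLU,T)=29/2, d(DLU,V)=17/4
step 4: merge (M,T) at d=24, Q=-91; branch lengths M→19, T→5; new cluster MT
  updated: d(CJ,MT)=21/2, d(DLU,MT)=7, d(MT,V)=4
step 5: merge (CJ,V) at d=15/2, Q=-277/8; branch lengths CJ→265/32, V→-25/32; new cluster CJV
  updated: d(CJV,DLU)=101/16, d(CJV,MT)=7/2
step 6: merge (CJV,DLU) at d=101/16, Q=-269/16; branch lengths CJV→45/32, DLU→157/32; new cluster CDJLUV
  updated: d(CDJLUV,MT)=67/32
step 7: merge (CDJLUV,MT) at d=67/32; branch lengths CDJLUV→67/64, MT→67/64; new cluster CDJLMTUV
final tree: ((((C:13/4,J:-1/4):265/32,V:-25/32):45/32,((D:2/3,L:10/3):337/32,U:207/32):157/32):67/64,(M:19,T:5):67/64)
total length: 2045/32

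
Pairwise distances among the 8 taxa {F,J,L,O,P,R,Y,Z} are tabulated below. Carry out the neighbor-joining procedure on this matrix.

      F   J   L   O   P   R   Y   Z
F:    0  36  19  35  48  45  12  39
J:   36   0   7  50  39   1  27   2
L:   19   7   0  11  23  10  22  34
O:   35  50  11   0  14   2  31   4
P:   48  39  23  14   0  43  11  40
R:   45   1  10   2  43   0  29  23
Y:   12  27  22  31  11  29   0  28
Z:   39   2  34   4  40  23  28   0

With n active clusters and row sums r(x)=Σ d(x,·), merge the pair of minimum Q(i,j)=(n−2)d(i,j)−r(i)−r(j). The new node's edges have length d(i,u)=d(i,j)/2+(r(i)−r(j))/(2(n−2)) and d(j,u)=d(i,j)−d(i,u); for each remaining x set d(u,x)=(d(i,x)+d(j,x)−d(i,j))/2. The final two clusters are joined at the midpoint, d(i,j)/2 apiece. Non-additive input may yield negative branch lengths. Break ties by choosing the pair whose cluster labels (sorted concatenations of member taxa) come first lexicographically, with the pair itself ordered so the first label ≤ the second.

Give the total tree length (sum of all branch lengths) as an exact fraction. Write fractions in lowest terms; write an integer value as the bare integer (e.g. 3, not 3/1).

iteration 1: select F,Y (d=12, Q=-322); attach at lengths (73/6, -1/6); label the merged cluster FY
  updated: d(FY,J)=51/2, d(FY,L)=29/2, d(FY,O)=27, d(FY,P)=47/2, d(FY,R)=31, d(FY,Z)=55/2
iteration 2: select J,Z (d=2, Q=-245); attach at lengths (2/5, 8/5); label the merged cluster JZ
  updated: d(FY,JZ)=51/2, d(JZ,L)=39/2, d(JZ,O)=26, d(JZ,P)=77/2, d(JZ,R)=11
iteration 3: select JZ,R (d=11, Q=-347/2); attach at lengths (135/16, 41/16); label the merged cluster JRZ
  updated: d(FY,JRZ)=91/4, d(JRZ,L)=37/4, d(JRZ,O)=17/2, d(JRZ,P)=141/4
iteration 4: select O,P (d=14, Q=-457/4); attach at lengths (9/8, 103/8); label the merged cluster OP
  updated: d(FY,OP)=73/4, d(JRZ,OP)=119/8, d(L,OP)=10
iteration 5: select FY,OP (d=73/4, Q=-497/8); attach at lengths (391/32, 193/32); label the merged cluster FOPY
  updated: d(FOPY,JRZ)=155/16, d(FOPY,L)=25/8
iteration 6: select FOPY,JRZ (d=155/16, Q=-353/16); attach at lengths (57/32, 253/32); label the merged cluster FJOPRYZ
  updated: d(FJOPRYZ,L)=43/32
iteration 7: select FJOPRYZ,L (d=43/32); attach at lengths (43/64, 43/64); label the merged cluster FJLOPRYZ
final tree: ((((F:73/6,Y:-1/6):391/32,(O:9/8,P:103/8):193/32):57/32,((J:2/5,Z:8/5):135/16,R:41/16):253/32):43/64,L:43/64)
total length: 2185/32

2185/32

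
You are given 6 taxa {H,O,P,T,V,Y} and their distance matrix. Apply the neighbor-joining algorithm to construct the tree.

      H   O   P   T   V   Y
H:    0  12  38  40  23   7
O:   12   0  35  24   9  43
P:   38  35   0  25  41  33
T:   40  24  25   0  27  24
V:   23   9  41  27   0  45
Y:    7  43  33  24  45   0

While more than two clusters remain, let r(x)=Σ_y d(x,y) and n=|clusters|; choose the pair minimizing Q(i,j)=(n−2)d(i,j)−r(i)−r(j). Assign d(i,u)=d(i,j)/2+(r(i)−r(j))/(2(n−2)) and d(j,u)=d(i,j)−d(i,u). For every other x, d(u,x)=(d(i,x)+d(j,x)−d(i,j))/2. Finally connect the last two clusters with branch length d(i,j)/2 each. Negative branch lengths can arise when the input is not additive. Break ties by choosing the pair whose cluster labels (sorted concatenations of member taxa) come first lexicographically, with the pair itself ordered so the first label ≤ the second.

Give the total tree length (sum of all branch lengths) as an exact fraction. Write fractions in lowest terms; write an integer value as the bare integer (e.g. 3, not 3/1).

549/8

1. join H+Y (d=7, Q=-244) ⇒ HY; edges |H|=-1/2, |Y|=15/2
  updated: d(HY,O)=24, d(HY,P)=32, d(HY,T)=57/2, d(HY,V)=61/2
2. join O+V (d=9, Q=-345/2) ⇒ OV; edges |O|=23/12, |V|=85/12
  updated: d(HY,OV)=91/4, d(OV,P)=67/2, d(OV,T)=21
3. join HY+OV (d=91/4, Q=-115) ⇒ HOVY; edges |HY|=103/8, |OV|=79/8
  updated: d(HOVY,P)=171/8, d(HOVY,T)=107/8
4. join HOVY+P (d=171/8, Q=-239/4) ⇒ HOPVY; edges |HOVY|=39/8, |P|=33/2
  updated: d(HOPVY,T)=17/2
5. join HOPVY+T (d=17/2) ⇒ HOPTVY; edges |HOPVY|=17/4, |T|=17/4
final tree: ((((H:-1/2,Y:15/2):103/8,(O:23/12,V:85/12):79/8):39/8,P:33/2):17/4,T:17/4)
total length: 549/8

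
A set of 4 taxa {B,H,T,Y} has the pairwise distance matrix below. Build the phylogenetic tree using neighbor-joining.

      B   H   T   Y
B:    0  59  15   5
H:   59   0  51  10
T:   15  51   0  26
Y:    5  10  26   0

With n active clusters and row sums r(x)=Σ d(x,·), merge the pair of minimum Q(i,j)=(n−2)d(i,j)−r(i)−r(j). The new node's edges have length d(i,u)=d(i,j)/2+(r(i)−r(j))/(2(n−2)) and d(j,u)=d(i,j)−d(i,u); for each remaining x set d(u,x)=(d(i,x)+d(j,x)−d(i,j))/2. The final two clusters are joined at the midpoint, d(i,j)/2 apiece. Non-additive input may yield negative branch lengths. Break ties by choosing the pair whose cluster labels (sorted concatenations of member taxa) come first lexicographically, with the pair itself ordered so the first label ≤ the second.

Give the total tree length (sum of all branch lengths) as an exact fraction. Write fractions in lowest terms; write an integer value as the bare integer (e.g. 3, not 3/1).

1. join B+T (d=15, Q=-141) ⇒ BT; edges |B|=17/4, |T|=43/4
  updated: d(BT,H)=95/2, d(BT,Y)=8
2. join BT+H (d=95/2, Q=-131/2) ⇒ BHT; edges |BT|=91/4, |H|=99/4
  updated: d(BHT,Y)=-59/4
3. join BHT+Y (d=-59/4) ⇒ BHTY; edges |BHT|=-59/8, |Y|=-59/8
final tree: (((B:17/4,T:43/4):91/4,H:99/4):-59/8,Y:-59/8)
total length: 191/4

191/4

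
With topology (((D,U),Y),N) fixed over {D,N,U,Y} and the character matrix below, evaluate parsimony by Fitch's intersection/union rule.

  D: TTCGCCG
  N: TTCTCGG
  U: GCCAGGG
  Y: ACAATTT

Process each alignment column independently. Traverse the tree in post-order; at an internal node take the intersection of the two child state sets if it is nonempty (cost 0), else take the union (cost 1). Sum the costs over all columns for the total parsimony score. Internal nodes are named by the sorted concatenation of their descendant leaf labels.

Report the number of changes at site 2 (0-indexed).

1

site 0, node DU: D={T} ∪ U={G} → {G,T} (+1)
site 0, node DUY: DU={G,T} ∪ Y={A} → {A,G,T} (+1)
site 0, node DNUY: DUY={A,G,T} ∩ N={T} → {T} (+0)
site 1, node DU: D={T} ∪ U={C} → {C,T} (+1)
site 1, node DUY: DU={C,T} ∩ Y={C} → {C} (+0)
site 1, node DNUY: DUY={C} ∪ N={T} → {C,T} (+1)
site 2, node DU: D={C} ∩ U={C} → {C} (+0)
site 2, node DUY: DU={C} ∪ Y={A} → {A,C} (+1)
site 2, node DNUY: DUY={A,C} ∩ N={C} → {C} (+0)
site 3, node DU: D={G} ∪ U={A} → {A,G} (+1)
site 3, node DUY: DU={A,G} ∩ Y={A} → {A} (+0)
site 3, node DNUY: DUY={A} ∪ N={T} → {A,T} (+1)
site 4, node DU: D={C} ∪ U={G} → {C,G} (+1)
site 4, node DUY: DU={C,G} ∪ Y={T} → {C,G,T} (+1)
site 4, node DNUY: DUY={C,G,T} ∩ N={C} → {C} (+0)
site 5, node DU: D={C} ∪ U={G} → {C,G} (+1)
site 5, node DUY: DU={C,G} ∪ Y={T} → {C,G,T} (+1)
site 5, node DNUY: DUY={C,G,T} ∩ N={G} → {G} (+0)
site 6, node DU: D={G} ∩ U={G} → {G} (+0)
site 6, node DUY: DU={G} ∪ Y={T} → {G,T} (+1)
site 6, node DNUY: DUY={G,T} ∩ N={G} → {G} (+0)
per-site changes: [2, 2, 1, 2, 2, 2, 1]; total = 12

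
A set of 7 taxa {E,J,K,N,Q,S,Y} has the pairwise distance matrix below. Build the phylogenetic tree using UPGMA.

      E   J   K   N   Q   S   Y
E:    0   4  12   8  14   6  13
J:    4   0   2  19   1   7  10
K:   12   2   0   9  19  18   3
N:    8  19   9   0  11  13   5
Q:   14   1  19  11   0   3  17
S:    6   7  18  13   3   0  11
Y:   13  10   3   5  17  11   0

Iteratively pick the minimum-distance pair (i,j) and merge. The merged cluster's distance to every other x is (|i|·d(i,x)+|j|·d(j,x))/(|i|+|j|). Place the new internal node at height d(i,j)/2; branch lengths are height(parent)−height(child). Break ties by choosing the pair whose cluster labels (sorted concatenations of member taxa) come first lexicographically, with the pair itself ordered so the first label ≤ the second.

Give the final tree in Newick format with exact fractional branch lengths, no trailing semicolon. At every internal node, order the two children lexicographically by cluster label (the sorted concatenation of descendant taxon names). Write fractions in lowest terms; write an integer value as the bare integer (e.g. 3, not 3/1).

((E:4,((J:1/2,Q:1/2):2,S:5/2):3/2):19/8,((K:3/2,Y:3/2):2,N:7/2):23/8)

iteration 1: select J,Q (d=1); attach at lengths (1/2, 1/2); label the merged cluster JQ
  updated: d(E,JQ)=9, d(JQ,K)=21/2, d(JQ,N)=15, d(JQ,S)=5, d(JQ,Y)=27/2
iteration 2: select K,Y (d=3); attach at lengths (3/2, 3/2); label the merged cluster KY
  updated: d(E,KY)=25/2, d(JQ,KY)=12, d(KY,N)=7, d(KY,S)=29/2
iteration 3: select JQ,S (d=5); attach at lengths (2, 5/2); label the merged cluster JQS
  updated: d(E,JQS)=8, d(JQS,KY)=77/6, d(JQS,N)=43/3
iteration 4: select KY,N (d=7); attach at lengths (2, 7/2); label the merged cluster KNY
  updated: d(E,KNY)=11, d(JQS,KNY)=40/3
iteration 5: select E,JQS (d=8); attach at lengths (4, 3/2); label the merged cluster EJQS
  updated: d(EJQS,KNY)=51/4
iteration 6: select EJQS,KNY (d=51/4); attach at lengths (19/8, 23/8); label the merged cluster EJKNQSY
final tree: ((E:4,((J:1/2,Q:1/2):2,S:5/2):3/2):19/8,((K:3/2,Y:3/2):2,N:7/2):23/8)
total length: 99/4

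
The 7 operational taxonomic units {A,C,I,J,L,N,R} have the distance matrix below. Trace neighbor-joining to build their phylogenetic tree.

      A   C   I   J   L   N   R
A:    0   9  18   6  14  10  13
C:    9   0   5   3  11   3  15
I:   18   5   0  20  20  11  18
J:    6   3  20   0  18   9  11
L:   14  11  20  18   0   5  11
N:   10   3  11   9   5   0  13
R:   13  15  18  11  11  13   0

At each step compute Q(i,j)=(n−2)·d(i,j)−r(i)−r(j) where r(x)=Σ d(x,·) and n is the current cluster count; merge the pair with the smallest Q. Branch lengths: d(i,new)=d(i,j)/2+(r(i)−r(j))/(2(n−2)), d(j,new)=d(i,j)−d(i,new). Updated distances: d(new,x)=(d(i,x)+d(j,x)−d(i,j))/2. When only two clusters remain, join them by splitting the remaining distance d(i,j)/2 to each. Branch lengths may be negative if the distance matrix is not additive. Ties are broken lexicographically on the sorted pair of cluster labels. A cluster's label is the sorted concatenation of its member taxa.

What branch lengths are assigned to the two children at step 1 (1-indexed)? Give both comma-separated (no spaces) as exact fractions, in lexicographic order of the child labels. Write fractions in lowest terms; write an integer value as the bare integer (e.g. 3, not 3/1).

-21/10,71/10

step 1: merge (C,I) at d=5, Q=-113; branch lengths C→-21/10, I→71/10; new cluster CI
  updated: d(A,CI)=11, d(CI,J)=9, d(CI,L)=13, d(CI,N)=9/2, d(CI,R)=14
step 2: merge (A,J) at d=6, Q=-83; branch lengths A→25/8, J→23/8; new cluster AJ
  updated: d(AJ,CI)=7, d(AJ,L)=13, d(AJ,N)=13/2, d(AJ,R)=9
step 3: merge (L,N) at d=5, Q=-56; branch lengths L→14/3, N→1/3; new cluster LN
  updated: d(AJ,LN)=29/4, d(CI,LN)=25/4, d(LN,R)=19/2
step 4: merge (AJ,R) at d=9, Q=-151/4; branch lengths AJ→35/16, R→109/16; new cluster AJR
  updated: d(AJR,CI)=6, d(AJR,LN)=31/8
step 5: merge (AJR,CI) at d=6, Q=-129/8; branch lengths AJR→29/16, CI→67/16; new cluster ACIJR
  updated: d(ACIJR,LN)=33/16
step 6: merge (ACIJR,LN) at d=33/16; branch lengths ACIJR→33/32, LN→33/32; new cluster ACIJLNR
final tree: ((((A:25/8,J:23/8):35/16,R:109/16):29/16,(C:-21/10,I:71/10):67/16):33/32,(L:14/3,N:1/3):33/32)
total length: 529/16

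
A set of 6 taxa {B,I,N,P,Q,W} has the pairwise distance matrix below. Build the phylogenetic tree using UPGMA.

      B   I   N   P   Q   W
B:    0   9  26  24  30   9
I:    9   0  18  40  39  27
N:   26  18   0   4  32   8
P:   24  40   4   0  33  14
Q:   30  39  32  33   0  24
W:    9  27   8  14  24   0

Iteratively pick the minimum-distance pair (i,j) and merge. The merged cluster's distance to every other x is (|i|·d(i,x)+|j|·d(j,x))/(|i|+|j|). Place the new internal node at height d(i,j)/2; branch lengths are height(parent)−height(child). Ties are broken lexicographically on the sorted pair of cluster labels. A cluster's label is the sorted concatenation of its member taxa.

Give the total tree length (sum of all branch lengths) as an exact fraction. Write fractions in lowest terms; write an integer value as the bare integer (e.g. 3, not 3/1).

1. join N+P (d=4) ⇒ NP; edges |N|=2, |P|=2
  updated: d(B,NP)=25, d(I,NP)=29, d(NP,Q)=65/2, d(NP,W)=11
2. join B+I (d=9) ⇒ BI; edges |B|=9/2, |I|=9/2
  updated: d(BI,NP)=27, d(BI,Q)=69/2, d(BI,W)=18
3. join NP+W (d=11) ⇒ NPW; edges |NP|=7/2, |W|=11/2
  updated: d(BI,NPW)=24, d(NPW,Q)=89/3
4. join BI+NPW (d=24) ⇒ BINPW; edges |BI|=15/2, |NPW|=13/2
  updated: d(BINPW,Q)=158/5
5. join BINPW+Q (d=158/5) ⇒ BINPQW; edges |BINPW|=19/5, |Q|=79/5
final tree: (((B:9/2,I:9/2):15/2,((N:2,P:2):7/2,W:11/2):13/2):19/5,Q:79/5)
total length: 278/5

278/5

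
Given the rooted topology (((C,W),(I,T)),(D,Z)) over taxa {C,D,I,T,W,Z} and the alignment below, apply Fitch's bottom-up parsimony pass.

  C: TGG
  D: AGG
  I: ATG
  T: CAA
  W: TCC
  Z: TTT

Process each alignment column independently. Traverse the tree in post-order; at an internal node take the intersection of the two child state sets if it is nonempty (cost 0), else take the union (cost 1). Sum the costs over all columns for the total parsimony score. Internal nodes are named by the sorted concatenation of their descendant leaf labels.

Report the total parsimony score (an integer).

10

site 0, node CW: C={T} ∩ W={T} → {T} (+0)
site 0, node IT: I={A} ∪ T={C} → {A,C} (+1)
site 0, node CITW: CW={T} ∪ IT={A,C} → {A,C,T} (+1)
site 0, node DZ: D={A} ∪ Z={T} → {A,T} (+1)
site 0, node CDITWZ: CITW={A,C,T} ∩ DZ={A,T} → {A,T} (+0)
site 1, node CW: C={G} ∪ W={C} → {C,G} (+1)
site 1, node IT: I={T} ∪ T={A} → {A,T} (+1)
site 1, node CITW: CW={C,G} ∪ IT={A,T} → {A,C,G,T} (+1)
site 1, node DZ: D={G} ∪ Z={T} → {G,T} (+1)
site 1, node CDITWZ: CITW={A,C,G,T} ∩ DZ={G,T} → {G,T} (+0)
site 2, node CW: C={G} ∪ W={C} → {C,G} (+1)
site 2, node IT: I={G} ∪ T={A} → {A,G} (+1)
site 2, node CITW: CW={C,G} ∩ IT={A,G} → {G} (+0)
site 2, node DZ: D={G} ∪ Z={T} → {G,T} (+1)
site 2, node CDITWZ: CITW={G} ∩ DZ={G,T} → {G} (+0)
per-site changes: [3, 4, 3]; total = 10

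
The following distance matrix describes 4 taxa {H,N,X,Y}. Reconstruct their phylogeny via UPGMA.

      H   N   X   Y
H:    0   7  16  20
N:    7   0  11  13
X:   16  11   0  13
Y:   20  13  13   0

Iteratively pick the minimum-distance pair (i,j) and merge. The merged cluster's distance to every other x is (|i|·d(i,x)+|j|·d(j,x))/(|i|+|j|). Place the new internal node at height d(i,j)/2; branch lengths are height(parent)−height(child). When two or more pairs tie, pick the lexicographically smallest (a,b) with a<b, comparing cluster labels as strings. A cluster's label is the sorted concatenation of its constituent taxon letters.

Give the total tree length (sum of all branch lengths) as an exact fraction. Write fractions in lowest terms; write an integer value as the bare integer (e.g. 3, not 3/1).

1. join H+N (d=7) ⇒ HN; edges |H|=7/2, |N|=7/2
  updated: d(HN,X)=27/2, d(HN,Y)=33/2
2. join X+Y (d=13) ⇒ XY; edges |X|=13/2, |Y|=13/2
  updated: d(HN,XY)=15
3. join HN+XY (d=15) ⇒ HNXY; edges |HN|=4, |XY|=1
final tree: ((H:7/2,N:7/2):4,(X:13/2,Y:13/2):1)
total length: 25

25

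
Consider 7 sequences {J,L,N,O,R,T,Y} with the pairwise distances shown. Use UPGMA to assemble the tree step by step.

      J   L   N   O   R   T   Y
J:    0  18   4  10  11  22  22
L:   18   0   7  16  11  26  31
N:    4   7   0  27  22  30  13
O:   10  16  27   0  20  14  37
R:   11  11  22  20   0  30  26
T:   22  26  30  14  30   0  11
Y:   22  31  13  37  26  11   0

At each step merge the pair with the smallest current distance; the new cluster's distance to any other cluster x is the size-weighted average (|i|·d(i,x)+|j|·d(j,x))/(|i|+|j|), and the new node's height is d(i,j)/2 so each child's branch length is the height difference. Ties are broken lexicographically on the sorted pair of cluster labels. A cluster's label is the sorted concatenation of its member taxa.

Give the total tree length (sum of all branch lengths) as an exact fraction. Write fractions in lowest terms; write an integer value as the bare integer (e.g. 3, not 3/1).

2179/40

1. join J+N (d=4) ⇒ JN; edges |J|=2, |N|=2
  updated: d(JN,L)=25/2, d(JN,O)=37/2, d(JN,R)=33/2, d(JN,T)=26, d(JN,Y)=35/2
2. join L+R (d=11) ⇒ LR; edges |L|=11/2, |R|=11/2
  updated: d(JN,LR)=29/2, d(LR,O)=18, d(LR,T)=28, d(LR,Y)=57/2
3. join T+Y (d=11) ⇒ TY; edges |T|=11/2, |Y|=11/2
  updated: d(JN,TY)=87/4, d(LR,TY)=113/4, d(O,TY)=51/2
4. join JN+LR (d=29/2) ⇒ JLNR; edges |JN|=21/4, |LR|=7/4
  updated: d(JLNR,O)=73/4, d(JLNR,TY)=25
5. join JLNR+O (d=73/4) ⇒ JLNOR; edges |JLNR|=15/8, |O|=73/8
  updated: d(JLNOR,TY)=251/10
6. join JLNOR+TY (d=251/10) ⇒ JLNORTY; edges |JLNOR|=137/40, |TY|=141/20
final tree: ((((J:2,N:2):21/4,(L:11/2,R:11/2):7/4):15/8,O:73/8):137/40,(T:11/2,Y:11/2):141/20)
total length: 2179/40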